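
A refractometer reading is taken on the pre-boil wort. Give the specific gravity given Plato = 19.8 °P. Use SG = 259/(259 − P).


SG = 259/(259 − 19.8)

1.0828


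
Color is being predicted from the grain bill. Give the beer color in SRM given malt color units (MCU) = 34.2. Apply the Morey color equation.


SRM = 1.4922 · MCU^0.6859
SRM = 1.4922 · 34.2^0.6859

16.8273 SRM


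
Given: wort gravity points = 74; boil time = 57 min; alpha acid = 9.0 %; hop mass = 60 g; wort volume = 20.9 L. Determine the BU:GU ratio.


U = 1.65·0.000125^(GP/1000)·(1−e^(−0.04t))/4.15;  IBU = (α/100)·m·U·1000/V;  BU:GU = IBU/GP
U = 1.65·0.000125^(74/1000)·(1−e^(−0.04·57))/4.15 = 0.1835
IBU = (9.0/100)·60·0.1835·1000/20.9 = 47.4235
BU:GU = 47.4235/74

0.6409


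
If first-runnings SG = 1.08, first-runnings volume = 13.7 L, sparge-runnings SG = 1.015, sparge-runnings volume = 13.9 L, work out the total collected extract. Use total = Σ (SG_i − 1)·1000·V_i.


first = (1.08 − 1)·1000·13.7 = 1096.0000
sparge = (1.015 − 1)·1000·13.9 = 208.5000
total = 1096.0000 + 208.5000

1304.5000 gravity·L


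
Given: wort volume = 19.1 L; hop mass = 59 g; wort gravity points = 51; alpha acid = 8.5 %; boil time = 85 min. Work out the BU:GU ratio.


U = 1.65·0.000125^(GP/1000)·(1−e^(−0.04t))/4.15;  IBU = (α/100)·m·U·1000/V;  BU:GU = IBU/GP
U = 1.65·0.000125^(51/1000)·(1−e^(−0.04·85))/4.15 = 0.2430
IBU = (8.5/100)·59·0.2430·1000/19.1 = 63.8079
BU:GU = 63.8079/51

1.2511


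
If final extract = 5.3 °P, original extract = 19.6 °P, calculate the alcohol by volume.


SG = 259/(259 − P);  ABV = (OG − FG)·131.25
OG = 259/(259 − 19.6) = 1.0819
FG = 259/(259 − 5.3) = 1.0209
ABV = (1.0819 − 1.0209)·131.25

8.0037 % ABV


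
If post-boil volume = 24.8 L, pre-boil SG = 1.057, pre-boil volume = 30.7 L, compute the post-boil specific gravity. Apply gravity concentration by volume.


SG_post = 1 + (SG_pre − 1)·V_pre/V_post
pts_pre = (1.057 − 1)·1000 = 57.0000
pts_post = 57.0000·30.7/24.8 = 70.5605
SG_post = 1 + 70.5605/1000

1.0706


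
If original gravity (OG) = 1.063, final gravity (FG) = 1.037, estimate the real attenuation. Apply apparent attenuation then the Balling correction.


AA = (OG−FG)/(OG−1)·100;  RA = AA·0.8192
AA = (1.063 − 1.037)/(1.063 − 1)·100 = 41.2698
RA = 41.2698·0.8192

33.8083 %


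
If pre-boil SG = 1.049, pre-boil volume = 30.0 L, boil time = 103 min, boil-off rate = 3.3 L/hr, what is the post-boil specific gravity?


V_post = V_pre − rate·(t/60);  SG_post = 1 + (SG_pre−1)·V_pre/V_post
V_post = 30.0 − 3.3·(103/60) = 24.3350
SG_post = 1 + (1.049 − 1)·30.0/24.3350

1.0604


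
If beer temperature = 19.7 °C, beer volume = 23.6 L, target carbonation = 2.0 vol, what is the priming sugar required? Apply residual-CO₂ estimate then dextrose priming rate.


residual = 14.695·(0.01821 + 0.09011·e^(−0.04·T));  sugar = (target − residual)·4.0·V
residual = 14.695·(0.01821 + 0.09011·e^(−0.04·19.7)) = 0.8698
sugar = (2.0 − 0.8698)·4.0·23.6

106.6942 g


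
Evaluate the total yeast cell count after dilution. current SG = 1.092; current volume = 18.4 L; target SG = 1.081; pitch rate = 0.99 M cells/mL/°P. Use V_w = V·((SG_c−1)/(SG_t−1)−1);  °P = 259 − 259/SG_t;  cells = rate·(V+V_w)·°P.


V_w = 18.4·((1.092−1)/(1.081−1)−1) = 2.4988
V_final = 18.4 + 2.4988 = 20.8988
°P = 259 − 259/1.081 = 19.4070
cells = 0.99·20.8988·19.4070

401.5271 billion cells


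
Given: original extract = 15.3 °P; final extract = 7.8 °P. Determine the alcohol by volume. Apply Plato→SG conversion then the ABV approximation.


SG = 259/(259 − P);  ABV = (OG − FG)·131.25
OG = 259/(259 − 15.3) = 1.0628
FG = 259/(259 − 7.8) = 1.0311
ABV = (1.0628 − 1.0311)·131.25

4.1647 % ABV


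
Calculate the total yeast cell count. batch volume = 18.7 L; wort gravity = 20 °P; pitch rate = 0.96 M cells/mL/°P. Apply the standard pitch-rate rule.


cells (billions) = rate · V_L · °P
cells = 0.96 · 18.7 · 20

359.0400 billion cells


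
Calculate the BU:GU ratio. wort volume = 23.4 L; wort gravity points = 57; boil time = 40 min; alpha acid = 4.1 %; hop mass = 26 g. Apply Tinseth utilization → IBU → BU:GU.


U = 1.65·0.000125^(GP/1000)·(1−e^(−0.04t))/4.15;  IBU = (α/100)·m·U·1000/V;  BU:GU = IBU/GP
U = 1.65·0.000125^(57/1000)·(1−e^(−0.04·40))/4.15 = 0.1901
IBU = (4.1/100)·26·0.1901·1000/23.4 = 8.6608
BU:GU = 8.6608/57

0.1519


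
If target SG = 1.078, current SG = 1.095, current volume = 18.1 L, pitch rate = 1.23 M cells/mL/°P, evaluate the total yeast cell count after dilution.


V_w = V·((SG_c−1)/(SG_t−1)−1);  °P = 259 − 259/SG_t;  cells = rate·(V+V_w)·°P
V_w = 18.1·((1.095−1)/(1.078−1)−1) = 3.9449
V_final = 18.1 + 3.9449 = 22.0449
°P = 259 − 259/1.078 = 18.7403
cells = 1.23·22.0449·18.7403

508.1457 billion cells


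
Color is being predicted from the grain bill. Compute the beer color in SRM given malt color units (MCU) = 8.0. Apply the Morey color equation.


SRM = 1.4922 · MCU^0.6859
SRM = 1.4922 · 8.0^0.6859

6.2124 SRM


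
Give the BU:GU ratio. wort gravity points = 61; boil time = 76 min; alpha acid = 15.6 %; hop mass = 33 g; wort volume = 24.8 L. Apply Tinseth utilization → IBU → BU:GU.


U = 1.65·0.000125^(GP/1000)·(1−e^(−0.04t))/4.15;  IBU = (α/100)·m·U·1000/V;  BU:GU = IBU/GP
U = 1.65·0.000125^(61/1000)·(1−e^(−0.04·76))/4.15 = 0.2188
IBU = (15.6/100)·33·0.2188·1000/24.8 = 45.4199
BU:GU = 45.4199/61

0.7446


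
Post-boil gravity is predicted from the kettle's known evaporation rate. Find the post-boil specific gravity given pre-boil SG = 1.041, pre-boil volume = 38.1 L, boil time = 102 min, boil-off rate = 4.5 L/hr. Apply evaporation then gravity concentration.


V_post = V_pre − rate·(t/60);  SG_post = 1 + (SG_pre−1)·V_pre/V_post
V_post = 38.1 − 4.5·(102/60) = 30.4500
SG_post = 1 + (1.041 − 1)·38.1/30.4500

1.0513


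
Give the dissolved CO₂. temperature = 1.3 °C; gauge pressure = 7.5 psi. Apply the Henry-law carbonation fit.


vols = (P + 14.695)·(0.01821 + 0.09011·e^(−0.04·T))
vols = (7.5 + 14.695)·(0.01821 + 0.09011·e^(−0.04·1.3))

2.3028 volumes


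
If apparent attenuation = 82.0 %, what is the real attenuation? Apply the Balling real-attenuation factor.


RA = AA · 0.8192
RA = 82.0 · 0.8192

67.1744 %


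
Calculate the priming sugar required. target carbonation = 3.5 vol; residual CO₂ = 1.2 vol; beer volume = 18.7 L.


sugar = (target − residual)·4.0·V
sugar = (3.5 − 1.2)·4.0·18.7

172.0400 g


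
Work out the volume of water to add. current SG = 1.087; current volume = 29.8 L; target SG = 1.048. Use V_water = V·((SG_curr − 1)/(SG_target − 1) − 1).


V_water = 29.8·((1.087 − 1)/(1.048 − 1) − 1)

24.2125 L


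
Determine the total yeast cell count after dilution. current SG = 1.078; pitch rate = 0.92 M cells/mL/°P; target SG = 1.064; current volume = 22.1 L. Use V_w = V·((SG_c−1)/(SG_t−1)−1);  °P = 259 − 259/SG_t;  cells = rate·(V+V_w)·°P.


V_w = 22.1·((1.078−1)/(1.064−1)−1) = 4.8344
V_final = 22.1 + 4.8344 = 26.9344
°P = 259 − 259/1.064 = 15.5789
cells = 0.92·26.9344·15.5789

386.0405 billion cells


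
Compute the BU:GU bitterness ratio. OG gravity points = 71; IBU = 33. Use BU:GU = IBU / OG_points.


BU:GU = 33 / 71

0.4648


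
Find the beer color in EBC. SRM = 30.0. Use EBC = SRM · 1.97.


EBC = 30.0 · 1.97

59.1000 EBC


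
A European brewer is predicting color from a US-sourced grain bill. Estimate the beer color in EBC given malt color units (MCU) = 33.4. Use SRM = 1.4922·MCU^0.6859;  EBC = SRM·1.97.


SRM = 1.4922·33.4^0.6859 = 16.5564
EBC = 16.5564·1.97

32.6160 EBC


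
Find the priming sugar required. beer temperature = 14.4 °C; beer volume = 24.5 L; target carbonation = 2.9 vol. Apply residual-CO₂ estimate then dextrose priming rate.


residual = 14.695·(0.01821 + 0.09011·e^(−0.04·T));  sugar = (target − residual)·4.0·V
residual = 14.695·(0.01821 + 0.09011·e^(−0.04·14.4)) = 1.0120
sugar = (2.9 − 1.0120)·4.0·24.5

185.0273 g


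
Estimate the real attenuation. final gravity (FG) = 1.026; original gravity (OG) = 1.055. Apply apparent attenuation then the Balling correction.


AA = (OG−FG)/(OG−1)·100;  RA = AA·0.8192
AA = (1.055 − 1.026)/(1.055 − 1)·100 = 52.7273
RA = 52.7273·0.8192

43.1942 %


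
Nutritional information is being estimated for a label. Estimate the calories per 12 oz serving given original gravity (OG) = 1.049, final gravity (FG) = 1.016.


ABW = (OG−FG)·131.25·0.79/FG;  °P = 259 − 259/SG (for OG→OE and FG→AE);  RE = 0.1808·OE + 0.8192·AE;  Cal = (6.9·ABW + 4·(RE−0.1))·FG·3.55
ABW = (1.049 − 1.016)·131.25·0.79/1.016 = 3.3678
OE = 259 − 259/1.049 = 12.0982 °P
AE = 259 − 259/1.016 = 4.0787 °P
RE = 0.1808·12.0982 + 0.8192·4.0787 = 5.5287 °P
Cal = (6.9·3.3678 + 4·(5.5287−0.1))·1.016·3.55

162.1345 kcal


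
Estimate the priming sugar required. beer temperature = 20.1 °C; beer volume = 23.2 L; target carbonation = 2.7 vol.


residual = 14.695·(0.01821 + 0.09011·e^(−0.04·T));  sugar = (target − residual)·4.0·V
residual = 14.695·(0.01821 + 0.09011·e^(−0.04·20.1)) = 0.8602
sugar = (2.7 − 0.8602)·4.0·23.2

170.7328 g


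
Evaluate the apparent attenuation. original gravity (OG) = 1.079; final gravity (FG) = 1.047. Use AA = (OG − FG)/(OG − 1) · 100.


AA = (1.079 − 1.047)/(1.079 − 1) · 100

40.5063 %


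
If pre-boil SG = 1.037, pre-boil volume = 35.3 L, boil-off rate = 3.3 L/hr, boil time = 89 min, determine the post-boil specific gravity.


V_post = V_pre − rate·(t/60);  SG_post = 1 + (SG_pre−1)·V_pre/V_post
V_post = 35.3 − 3.3·(89/60) = 30.4050
SG_post = 1 + (1.037 − 1)·35.3/30.4050

1.0430


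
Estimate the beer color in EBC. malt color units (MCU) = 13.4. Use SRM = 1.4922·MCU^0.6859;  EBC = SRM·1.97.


SRM = 1.4922·13.4^0.6859 = 8.8493
EBC = 8.8493·1.97

17.4331 EBC


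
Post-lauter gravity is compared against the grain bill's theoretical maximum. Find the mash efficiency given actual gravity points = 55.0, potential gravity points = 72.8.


efficiency = actual / potential × 100
efficiency = 55.0 / 72.8 × 100

75.5495 %


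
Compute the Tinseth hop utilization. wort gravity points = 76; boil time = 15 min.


U = 1.65·0.000125^(GP/1000) · (1 − e^(−0.04·t))/4.15
bigness = 1.65·0.000125^(76/1000) = 0.8334
boil_factor = (1 − e^(−0.04·15))/4.15 = 0.1087
U = 0.8334 · 0.1087

0.0906


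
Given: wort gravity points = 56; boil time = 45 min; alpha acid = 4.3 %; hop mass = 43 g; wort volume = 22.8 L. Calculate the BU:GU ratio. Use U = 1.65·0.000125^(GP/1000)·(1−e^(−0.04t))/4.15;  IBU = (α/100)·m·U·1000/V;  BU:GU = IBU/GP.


U = 1.65·0.000125^(56/1000)·(1−e^(−0.04·45))/4.15 = 0.2006
IBU = (4.3/100)·43·0.2006·1000/22.8 = 16.2703
BU:GU = 16.2703/56

0.2905


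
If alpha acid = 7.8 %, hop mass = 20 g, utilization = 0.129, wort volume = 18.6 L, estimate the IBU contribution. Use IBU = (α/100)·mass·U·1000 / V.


IBU = (7.8/100)·20·0.129·1000 / 18.6

10.8194 IBU


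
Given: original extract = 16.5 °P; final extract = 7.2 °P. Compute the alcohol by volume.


SG = 259/(259 − P);  ABV = (OG − FG)·131.25
OG = 259/(259 − 16.5) = 1.0680
FG = 259/(259 − 7.2) = 1.0286
ABV = (1.0680 − 1.0286)·131.25

5.1774 % ABV


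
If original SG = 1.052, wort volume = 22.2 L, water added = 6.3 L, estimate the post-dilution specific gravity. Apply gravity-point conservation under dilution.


SG_new = 1 + (SG_old − 1)·V_old/(V_old + V_water)
pts = (1.052 − 1)·1000·22.2/(22.2 + 6.3) = 40.5053
SG_new = 1 + 40.5053/1000

1.0405


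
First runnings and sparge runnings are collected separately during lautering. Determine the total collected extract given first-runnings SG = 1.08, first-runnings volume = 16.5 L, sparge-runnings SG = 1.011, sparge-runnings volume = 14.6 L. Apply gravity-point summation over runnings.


total = Σ (SG_i − 1)·1000·V_i
first = (1.08 − 1)·1000·16.5 = 1320.0000
sparge = (1.011 − 1)·1000·14.6 = 160.6000
total = 1320.0000 + 160.6000

1480.6000 gravity·L


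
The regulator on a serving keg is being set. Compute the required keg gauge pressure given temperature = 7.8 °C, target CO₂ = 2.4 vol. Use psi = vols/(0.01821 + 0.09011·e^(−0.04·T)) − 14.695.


psi = 2.4/(0.01821 + 0.09011·e^(−0.04·7.8)) − 14.695

13.8191 psi


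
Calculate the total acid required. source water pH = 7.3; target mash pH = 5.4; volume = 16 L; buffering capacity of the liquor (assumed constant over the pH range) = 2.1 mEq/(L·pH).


acid = buffering capacity · (pH_source − pH_target) · V
acid = 2.1 · (7.3 − 5.4) · 16

63.8400 mEq


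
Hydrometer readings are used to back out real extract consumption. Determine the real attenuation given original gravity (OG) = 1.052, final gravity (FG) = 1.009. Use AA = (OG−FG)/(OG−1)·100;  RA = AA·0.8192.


AA = (1.052 − 1.009)/(1.052 − 1)·100 = 82.6923
RA = 82.6923·0.8192

67.7415 %


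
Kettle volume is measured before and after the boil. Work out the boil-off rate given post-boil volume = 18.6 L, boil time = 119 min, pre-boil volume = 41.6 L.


rate = (V_pre − V_post) / (t_min/60)
rate = (41.6 − 18.6) / (119/60)

11.5966 L/hr


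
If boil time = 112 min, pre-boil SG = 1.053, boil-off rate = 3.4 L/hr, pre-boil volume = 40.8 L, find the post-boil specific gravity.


V_post = V_pre − rate·(t/60);  SG_post = 1 + (SG_pre−1)·V_pre/V_post
V_post = 40.8 − 3.4·(112/60) = 34.4533
SG_post = 1 + (1.053 − 1)·40.8/34.4533

1.0628


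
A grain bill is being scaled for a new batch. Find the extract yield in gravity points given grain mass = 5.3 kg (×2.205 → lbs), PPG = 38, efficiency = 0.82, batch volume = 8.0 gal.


points = lbs × PPG × eff / vol
lbs = 5.3 × 2.205 = 11.6865
points = 11.6865 × 38 × 0.82 / 8.0

45.5189 points


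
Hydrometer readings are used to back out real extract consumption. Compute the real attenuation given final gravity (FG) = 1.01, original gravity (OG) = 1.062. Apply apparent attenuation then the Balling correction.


AA = (OG−FG)/(OG−1)·100;  RA = AA·0.8192
AA = (1.062 − 1.01)/(1.062 − 1)·100 = 83.8710
RA = 83.8710·0.8192

68.7071 %


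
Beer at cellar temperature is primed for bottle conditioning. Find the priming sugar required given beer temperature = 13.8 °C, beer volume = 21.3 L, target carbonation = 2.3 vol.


residual = 14.695·(0.01821 + 0.09011·e^(−0.04·T));  sugar = (target − residual)·4.0·V
residual = 14.695·(0.01821 + 0.09011·e^(−0.04·13.8)) = 1.0300
sugar = (2.3 − 1.0300)·4.0·21.3

108.2000 g


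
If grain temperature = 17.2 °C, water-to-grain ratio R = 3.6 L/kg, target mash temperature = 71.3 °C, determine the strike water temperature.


T_strike = (0.41/R)·(T_mash − T_grain) + T_mash
T_strike = (0.41/3.6)·(71.3 − 17.2) + 71.3

77.4614 °C


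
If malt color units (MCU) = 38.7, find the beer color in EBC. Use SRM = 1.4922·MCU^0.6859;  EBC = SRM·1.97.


SRM = 1.4922·38.7^0.6859 = 18.3163
EBC = 18.3163·1.97

36.0831 EBC


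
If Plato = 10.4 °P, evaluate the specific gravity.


SG = 259/(259 − P)
SG = 259/(259 − 10.4)

1.0418


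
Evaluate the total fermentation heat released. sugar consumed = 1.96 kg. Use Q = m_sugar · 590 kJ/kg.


Q = 1.96 · 590

1156.4000 kJ


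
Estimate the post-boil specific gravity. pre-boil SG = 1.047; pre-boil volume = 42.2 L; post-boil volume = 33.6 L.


SG_post = 1 + (SG_pre − 1)·V_pre/V_post
pts_pre = (1.047 − 1)·1000 = 47.0000
pts_post = 47.0000·42.2/33.6 = 59.0298
SG_post = 1 + 59.0298/1000

1.0590


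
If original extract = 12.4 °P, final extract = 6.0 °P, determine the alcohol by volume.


SG = 259/(259 − P);  ABV = (OG − FG)·131.25
OG = 259/(259 − 12.4) = 1.0503
FG = 259/(259 − 6.0) = 1.0237
ABV = (1.0503 − 1.0237)·131.25

3.4871 % ABV


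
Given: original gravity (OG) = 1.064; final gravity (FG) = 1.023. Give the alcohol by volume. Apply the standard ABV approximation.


ABV = (OG − FG) · 131.25
ABV = (1.064 − 1.023) · 131.25

5.3813 % ABV


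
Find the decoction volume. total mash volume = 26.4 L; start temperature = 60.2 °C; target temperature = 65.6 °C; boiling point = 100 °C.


V_dec = V_total·(T_target − T_start)/(T_boil − T_start)
V_dec = 26.4·(65.6 − 60.2)/(100 − 60.2)

3.5819 L


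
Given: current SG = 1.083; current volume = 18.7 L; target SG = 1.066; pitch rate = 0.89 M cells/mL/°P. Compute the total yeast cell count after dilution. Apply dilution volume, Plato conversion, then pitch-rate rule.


V_w = V·((SG_c−1)/(SG_t−1)−1);  °P = 259 − 259/SG_t;  cells = rate·(V+V_w)·°P
V_w = 18.7·((1.083−1)/(1.066−1)−1) = 4.8167
V_final = 18.7 + 4.8167 = 23.5167
°P = 259 − 259/1.066 = 16.0356
cells = 0.89·23.5167·16.0356

335.6234 billion cells


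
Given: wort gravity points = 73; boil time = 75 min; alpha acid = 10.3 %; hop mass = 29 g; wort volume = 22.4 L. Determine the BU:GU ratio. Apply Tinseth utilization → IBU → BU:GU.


U = 1.65·0.000125^(GP/1000)·(1−e^(−0.04t))/4.15;  IBU = (α/100)·m·U·1000/V;  BU:GU = IBU/GP
U = 1.65·0.000125^(73/1000)·(1−e^(−0.04·75))/4.15 = 0.1960
IBU = (10.3/100)·29·0.1960·1000/22.4 = 26.1408
BU:GU = 26.1408/73

0.3581


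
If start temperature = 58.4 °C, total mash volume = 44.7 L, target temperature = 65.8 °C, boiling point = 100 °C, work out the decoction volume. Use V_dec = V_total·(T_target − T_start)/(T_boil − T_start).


V_dec = 44.7·(65.8 − 58.4)/(100 − 58.4)

7.9514 L


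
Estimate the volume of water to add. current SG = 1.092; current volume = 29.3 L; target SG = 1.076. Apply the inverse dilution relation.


V_water = V·((SG_curr − 1)/(SG_target − 1) − 1)
V_water = 29.3·((1.092 − 1)/(1.076 − 1) − 1)

6.1684 L


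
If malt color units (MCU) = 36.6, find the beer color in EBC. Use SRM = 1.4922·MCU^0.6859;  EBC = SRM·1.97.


SRM = 1.4922·36.6^0.6859 = 17.6286
EBC = 17.6286·1.97

34.7284 EBC


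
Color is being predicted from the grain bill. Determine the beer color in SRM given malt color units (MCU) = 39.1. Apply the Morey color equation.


SRM = 1.4922 · MCU^0.6859
SRM = 1.4922 · 39.1^0.6859

18.4460 SRM


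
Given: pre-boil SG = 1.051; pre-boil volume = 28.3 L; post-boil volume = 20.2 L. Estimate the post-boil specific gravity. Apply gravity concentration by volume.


SG_post = 1 + (SG_pre − 1)·V_pre/V_post
pts_pre = (1.051 − 1)·1000 = 51.0000
pts_post = 51.0000·28.3/20.2 = 71.4505
SG_post = 1 + 71.4505/1000

1.0715


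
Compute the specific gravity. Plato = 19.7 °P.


SG = 259/(259 − P)
SG = 259/(259 − 19.7)

1.0823


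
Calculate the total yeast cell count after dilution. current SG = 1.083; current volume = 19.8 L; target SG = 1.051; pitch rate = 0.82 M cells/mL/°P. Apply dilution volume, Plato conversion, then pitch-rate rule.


V_w = V·((SG_c−1)/(SG_t−1)−1);  °P = 259 − 259/SG_t;  cells = rate·(V+V_w)·°P
V_w = 19.8·((1.083−1)/(1.051−1)−1) = 12.4235
V_final = 19.8 + 12.4235 = 32.2235
°P = 259 − 259/1.051 = 12.5680
cells = 0.82·32.2235·12.5680

332.0888 billion cells


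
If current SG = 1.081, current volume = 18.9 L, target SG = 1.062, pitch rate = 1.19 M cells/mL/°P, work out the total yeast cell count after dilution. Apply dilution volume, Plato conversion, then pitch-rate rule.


V_w = V·((SG_c−1)/(SG_t−1)−1);  °P = 259 − 259/SG_t;  cells = rate·(V+V_w)·°P
V_w = 18.9·((1.081−1)/(1.062−1)−1) = 5.7919
V_final = 18.9 + 5.7919 = 24.6919
°P = 259 − 259/1.062 = 15.1205
cells = 1.19·24.6919·15.1205

444.2926 billion cells


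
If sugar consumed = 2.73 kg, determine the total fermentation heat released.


Q = m_sugar · 590 kJ/kg
Q = 2.73 · 590

1610.7000 kJ


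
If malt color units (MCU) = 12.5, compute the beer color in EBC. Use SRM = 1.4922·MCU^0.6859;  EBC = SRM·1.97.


SRM = 1.4922·12.5^0.6859 = 8.4372
EBC = 8.4372·1.97

16.6213 EBC


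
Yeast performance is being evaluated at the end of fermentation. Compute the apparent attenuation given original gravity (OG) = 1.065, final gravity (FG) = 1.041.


AA = (OG − FG)/(OG − 1) · 100
AA = (1.065 − 1.041)/(1.065 − 1) · 100

36.9231 %


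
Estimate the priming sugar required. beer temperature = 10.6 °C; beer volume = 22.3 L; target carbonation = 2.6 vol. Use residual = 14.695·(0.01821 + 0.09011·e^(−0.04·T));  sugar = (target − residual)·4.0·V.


residual = 14.695·(0.01821 + 0.09011·e^(−0.04·10.6)) = 1.1342
sugar = (2.6 − 1.1342)·4.0·22.3

130.7527 g


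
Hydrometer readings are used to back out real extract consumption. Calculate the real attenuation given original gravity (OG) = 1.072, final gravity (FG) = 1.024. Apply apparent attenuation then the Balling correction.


AA = (OG−FG)/(OG−1)·100;  RA = AA·0.8192
AA = (1.072 − 1.024)/(1.072 − 1)·100 = 66.6667
RA = 66.6667·0.8192

54.6133 %


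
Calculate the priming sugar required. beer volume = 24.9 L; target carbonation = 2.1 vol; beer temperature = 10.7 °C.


residual = 14.695·(0.01821 + 0.09011·e^(−0.04·T));  sugar = (target − residual)·4.0·V
residual = 14.695·(0.01821 + 0.09011·e^(−0.04·10.7)) = 1.1307
sugar = (2.1 − 1.1307)·4.0·24.9

96.5420 g


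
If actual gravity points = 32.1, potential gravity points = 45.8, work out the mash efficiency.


efficiency = actual / potential × 100
efficiency = 32.1 / 45.8 × 100

70.0873 %


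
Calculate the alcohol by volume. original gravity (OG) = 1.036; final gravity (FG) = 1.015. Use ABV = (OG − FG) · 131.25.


ABV = (1.036 − 1.015) · 131.25

2.7563 % ABV


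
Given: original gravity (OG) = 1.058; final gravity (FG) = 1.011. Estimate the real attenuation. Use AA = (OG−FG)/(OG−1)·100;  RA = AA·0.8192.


AA = (1.058 − 1.011)/(1.058 − 1)·100 = 81.0345
RA = 81.0345·0.8192

66.3834 %


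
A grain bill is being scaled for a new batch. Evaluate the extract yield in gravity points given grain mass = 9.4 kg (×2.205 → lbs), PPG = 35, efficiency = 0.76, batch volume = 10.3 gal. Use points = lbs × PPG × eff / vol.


lbs = 9.4 × 2.205 = 20.7270
points = 20.7270 × 35 × 0.76 / 10.3

53.5280 points


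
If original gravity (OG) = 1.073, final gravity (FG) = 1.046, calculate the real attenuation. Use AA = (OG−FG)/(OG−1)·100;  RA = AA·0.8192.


AA = (1.073 − 1.046)/(1.073 − 1)·100 = 36.9863
RA = 36.9863·0.8192

30.2992 %


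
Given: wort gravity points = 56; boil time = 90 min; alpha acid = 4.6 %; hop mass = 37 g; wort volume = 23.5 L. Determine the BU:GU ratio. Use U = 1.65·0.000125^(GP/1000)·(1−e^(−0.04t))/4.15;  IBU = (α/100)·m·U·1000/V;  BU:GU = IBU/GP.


U = 1.65·0.000125^(56/1000)·(1−e^(−0.04·90))/4.15 = 0.2338
IBU = (4.6/100)·37·0.2338·1000/23.5 = 16.9326
BU:GU = 16.9326/56

0.3024


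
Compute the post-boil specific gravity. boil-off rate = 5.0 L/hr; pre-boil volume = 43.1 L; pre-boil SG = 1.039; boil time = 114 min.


V_post = V_pre − rate·(t/60);  SG_post = 1 + (SG_pre−1)·V_pre/V_post
V_post = 43.1 − 5.0·(114/60) = 33.6000
SG_post = 1 + (1.039 − 1)·43.1/33.6000

1.0500


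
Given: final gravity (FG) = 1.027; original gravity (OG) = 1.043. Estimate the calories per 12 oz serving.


ABW = (OG−FG)·131.25·0.79/FG;  °P = 259 − 259/SG (for OG→OE and FG→AE);  RE = 0.1808·OE + 0.8192·AE;  Cal = (6.9·ABW + 4·(RE−0.1))·FG·3.55
ABW = (1.043 − 1.027)·131.25·0.79/1.027 = 1.6154
OE = 259 − 259/1.043 = 10.6779 °P
AE = 259 − 259/1.027 = 6.8092 °P
RE = 0.1808·10.6779 + 0.8192·6.8092 = 7.5086 °P
Cal = (6.9·1.6154 + 4·(7.5086−0.1))·1.027·3.55

148.6800 kcal


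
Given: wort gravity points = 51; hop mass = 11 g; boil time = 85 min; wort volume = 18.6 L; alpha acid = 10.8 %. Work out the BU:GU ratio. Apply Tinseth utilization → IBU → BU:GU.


U = 1.65·0.000125^(GP/1000)·(1−e^(−0.04t))/4.15;  IBU = (α/100)·m·U·1000/V;  BU:GU = IBU/GP
U = 1.65·0.000125^(51/1000)·(1−e^(−0.04·85))/4.15 = 0.2430
IBU = (10.8/100)·11·0.2430·1000/18.6 = 15.5217
BU:GU = 15.5217/51

0.3043


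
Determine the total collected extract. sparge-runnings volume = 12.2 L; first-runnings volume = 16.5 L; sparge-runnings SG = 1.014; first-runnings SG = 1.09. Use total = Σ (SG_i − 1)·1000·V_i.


first = (1.09 − 1)·1000·16.5 = 1485.0000
sparge = (1.014 − 1)·1000·12.2 = 170.8000
total = 1485.0000 + 170.8000

1655.8000 gravity·L


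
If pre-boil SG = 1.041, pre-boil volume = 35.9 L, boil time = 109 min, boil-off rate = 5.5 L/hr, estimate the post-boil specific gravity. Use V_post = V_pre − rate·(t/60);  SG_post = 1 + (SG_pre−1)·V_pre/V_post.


V_post = 35.9 − 5.5·(109/60) = 25.9083
SG_post = 1 + (1.041 − 1)·35.9/25.9083

1.0568


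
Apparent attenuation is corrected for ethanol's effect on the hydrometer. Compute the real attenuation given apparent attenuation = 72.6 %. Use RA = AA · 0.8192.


RA = 72.6 · 0.8192

59.4739 %


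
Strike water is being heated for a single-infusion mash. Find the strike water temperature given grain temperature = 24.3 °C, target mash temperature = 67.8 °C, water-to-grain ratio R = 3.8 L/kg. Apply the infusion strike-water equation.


T_strike = (0.41/R)·(T_mash − T_grain) + T_mash
T_strike = (0.41/3.8)·(67.8 − 24.3) + 67.8

72.4934 °C


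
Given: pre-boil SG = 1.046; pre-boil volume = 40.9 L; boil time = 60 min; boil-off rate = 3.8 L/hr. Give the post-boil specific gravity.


V_post = V_pre − rate·(t/60);  SG_post = 1 + (SG_pre−1)·V_pre/V_post
V_post = 40.9 − 3.8·(60/60) = 37.1000
SG_post = 1 + (1.046 − 1)·40.9/37.1000

1.0507


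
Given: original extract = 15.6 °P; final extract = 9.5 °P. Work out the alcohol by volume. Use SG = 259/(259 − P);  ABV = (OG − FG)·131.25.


OG = 259/(259 − 15.6) = 1.0641
FG = 259/(259 − 9.5) = 1.0381
ABV = (1.0641 − 1.0381)·131.25

3.4146 % ABV


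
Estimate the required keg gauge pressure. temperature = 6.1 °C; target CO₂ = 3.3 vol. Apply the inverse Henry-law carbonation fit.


psi = vols/(0.01821 + 0.09011·e^(−0.04·T)) − 14.695
psi = 3.3/(0.01821 + 0.09011·e^(−0.04·6.1)) − 14.695

22.4629 psi


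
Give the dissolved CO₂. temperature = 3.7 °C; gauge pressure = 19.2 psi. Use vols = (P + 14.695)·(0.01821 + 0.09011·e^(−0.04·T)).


vols = (19.2 + 14.695)·(0.01821 + 0.09011·e^(−0.04·3.7))

3.2513 volumes


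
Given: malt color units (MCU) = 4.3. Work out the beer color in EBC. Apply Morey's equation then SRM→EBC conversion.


SRM = 1.4922·MCU^0.6859;  EBC = SRM·1.97
SRM = 1.4922·4.3^0.6859 = 4.0581
EBC = 4.0581·1.97

7.9945 EBC


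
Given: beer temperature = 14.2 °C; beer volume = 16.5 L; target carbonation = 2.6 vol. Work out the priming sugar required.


residual = 14.695·(0.01821 + 0.09011·e^(−0.04·T));  sugar = (target − residual)·4.0·V
residual = 14.695·(0.01821 + 0.09011·e^(−0.04·14.2)) = 1.0179
sugar = (2.6 − 1.0179)·4.0·16.5

104.4156 g


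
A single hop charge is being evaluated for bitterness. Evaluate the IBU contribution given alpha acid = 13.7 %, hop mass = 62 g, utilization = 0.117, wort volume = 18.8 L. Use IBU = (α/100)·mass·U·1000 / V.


IBU = (13.7/100)·62·0.117·1000 / 18.8

52.8616 IBU


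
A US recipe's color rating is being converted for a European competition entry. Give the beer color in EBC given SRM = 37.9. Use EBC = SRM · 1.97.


EBC = 37.9 · 1.97

74.6630 EBC


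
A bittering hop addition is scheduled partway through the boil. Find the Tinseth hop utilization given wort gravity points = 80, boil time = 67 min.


U = 1.65·0.000125^(GP/1000) · (1 − e^(−0.04·t))/4.15
bigness = 1.65·0.000125^(80/1000) = 0.8040
boil_factor = (1 − e^(−0.04·67))/4.15 = 0.2244
U = 0.8040 · 0.2244

0.1804


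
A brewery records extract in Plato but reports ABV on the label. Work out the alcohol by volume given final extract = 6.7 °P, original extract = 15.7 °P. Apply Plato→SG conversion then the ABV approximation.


SG = 259/(259 − P);  ABV = (OG − FG)·131.25
OG = 259/(259 − 15.7) = 1.0645
FG = 259/(259 − 6.7) = 1.0266
ABV = (1.0645 − 1.0266)·131.25

4.9840 % ABV


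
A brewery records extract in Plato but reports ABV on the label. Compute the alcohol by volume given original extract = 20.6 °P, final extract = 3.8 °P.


SG = 259/(259 − P);  ABV = (OG − FG)·131.25
OG = 259/(259 − 20.6) = 1.0864
FG = 259/(259 − 3.8) = 1.0149
ABV = (1.0864 − 1.0149)·131.25

9.3869 % ABV


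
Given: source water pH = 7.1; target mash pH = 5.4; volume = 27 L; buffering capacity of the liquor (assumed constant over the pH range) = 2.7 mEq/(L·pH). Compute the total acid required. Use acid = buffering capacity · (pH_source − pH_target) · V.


acid = 2.7 · (7.1 − 5.4) · 27

123.9300 mEq


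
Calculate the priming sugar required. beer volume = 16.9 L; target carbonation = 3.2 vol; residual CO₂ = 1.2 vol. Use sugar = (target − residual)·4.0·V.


sugar = (3.2 − 1.2)·4.0·16.9

135.2000 g


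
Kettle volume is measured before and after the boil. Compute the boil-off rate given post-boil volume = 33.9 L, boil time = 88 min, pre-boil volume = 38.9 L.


rate = (V_pre − V_post) / (t_min/60)
rate = (38.9 − 33.9) / (88/60)

3.4091 L/hr


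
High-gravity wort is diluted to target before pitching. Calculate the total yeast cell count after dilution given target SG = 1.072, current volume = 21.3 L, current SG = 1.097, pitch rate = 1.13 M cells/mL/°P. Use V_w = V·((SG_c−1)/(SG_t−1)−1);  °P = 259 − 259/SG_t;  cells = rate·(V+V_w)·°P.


V_w = 21.3·((1.097−1)/(1.072−1)−1) = 7.3958
V_final = 21.3 + 7.3958 = 28.6958
°P = 259 − 259/1.072 = 17.3955
cells = 1.13·28.6958·17.3955

564.0723 billion cells


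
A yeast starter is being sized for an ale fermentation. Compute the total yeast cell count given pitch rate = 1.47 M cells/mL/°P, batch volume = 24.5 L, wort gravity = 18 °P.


cells (billions) = rate · V_L · °P
cells = 1.47 · 24.5 · 18

648.2700 billion cells


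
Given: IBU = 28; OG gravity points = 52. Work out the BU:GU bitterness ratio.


BU:GU = IBU / OG_points
BU:GU = 28 / 52

0.5385


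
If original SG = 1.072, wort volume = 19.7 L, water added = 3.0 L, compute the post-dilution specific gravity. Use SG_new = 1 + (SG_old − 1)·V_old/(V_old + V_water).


pts = (1.072 − 1)·1000·19.7/(19.7 + 3.0) = 62.4846
SG_new = 1 + 62.4846/1000

1.0625


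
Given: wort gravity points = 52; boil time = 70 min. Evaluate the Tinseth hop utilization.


U = 1.65·0.000125^(GP/1000) · (1 − e^(−0.04·t))/4.15
bigness = 1.65·0.000125^(52/1000) = 1.0340
boil_factor = (1 − e^(−0.04·70))/4.15 = 0.2263
U = 1.0340 · 0.2263

0.2340


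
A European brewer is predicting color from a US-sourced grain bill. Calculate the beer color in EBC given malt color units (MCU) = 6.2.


SRM = 1.4922·MCU^0.6859;  EBC = SRM·1.97
SRM = 1.4922·6.2^0.6859 = 5.2159
EBC = 5.2159·1.97

10.2753 EBC


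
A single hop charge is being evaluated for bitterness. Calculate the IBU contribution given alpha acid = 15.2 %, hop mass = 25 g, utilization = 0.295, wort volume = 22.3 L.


IBU = (α/100)·mass·U·1000 / V
IBU = (15.2/100)·25·0.295·1000 / 22.3

50.2691 IBU


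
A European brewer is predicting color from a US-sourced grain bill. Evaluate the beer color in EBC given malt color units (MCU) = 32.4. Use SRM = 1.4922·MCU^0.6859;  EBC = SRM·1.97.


SRM = 1.4922·32.4^0.6859 = 16.2147
EBC = 16.2147·1.97

31.9430 EBC


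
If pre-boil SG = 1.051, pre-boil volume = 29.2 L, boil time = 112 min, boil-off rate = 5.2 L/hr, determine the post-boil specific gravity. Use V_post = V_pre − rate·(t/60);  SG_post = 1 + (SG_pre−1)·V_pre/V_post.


V_post = 29.2 − 5.2·(112/60) = 19.4933
SG_post = 1 + (1.051 − 1)·29.2/19.4933

1.0764


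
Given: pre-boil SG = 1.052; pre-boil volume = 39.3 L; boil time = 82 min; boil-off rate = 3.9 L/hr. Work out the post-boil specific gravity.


V_post = V_pre − rate·(t/60);  SG_post = 1 + (SG_pre−1)·V_pre/V_post
V_post = 39.3 − 3.9·(82/60) = 33.9700
SG_post = 1 + (1.052 − 1)·39.3/33.9700

1.0602


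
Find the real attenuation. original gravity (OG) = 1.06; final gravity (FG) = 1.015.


AA = (OG−FG)/(OG−1)·100;  RA = AA·0.8192
AA = (1.06 − 1.015)/(1.06 − 1)·100 = 75.0000
RA = 75.0000·0.8192

61.4400 %


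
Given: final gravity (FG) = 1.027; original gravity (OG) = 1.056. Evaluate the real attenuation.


AA = (OG−FG)/(OG−1)·100;  RA = AA·0.8192
AA = (1.056 − 1.027)/(1.056 − 1)·100 = 51.7857
RA = 51.7857·0.8192

42.4229 %


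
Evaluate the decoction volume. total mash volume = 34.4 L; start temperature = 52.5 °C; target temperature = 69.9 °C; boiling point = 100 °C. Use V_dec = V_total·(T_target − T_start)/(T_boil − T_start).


V_dec = 34.4·(69.9 − 52.5)/(100 − 52.5)

12.6013 L


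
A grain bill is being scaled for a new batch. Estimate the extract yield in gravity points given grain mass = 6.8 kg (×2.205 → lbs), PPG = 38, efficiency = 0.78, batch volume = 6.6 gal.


points = lbs × PPG × eff / vol
lbs = 6.8 × 2.205 = 14.9940
points = 14.9940 × 38 × 0.78 / 6.6

67.3367 points


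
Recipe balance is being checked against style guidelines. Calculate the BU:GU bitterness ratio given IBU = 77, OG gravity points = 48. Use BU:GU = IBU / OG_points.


BU:GU = 77 / 48

1.6042


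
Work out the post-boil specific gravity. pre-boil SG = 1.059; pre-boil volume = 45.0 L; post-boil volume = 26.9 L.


SG_post = 1 + (SG_pre − 1)·V_pre/V_post
pts_pre = (1.059 − 1)·1000 = 59.0000
pts_post = 59.0000·45.0/26.9 = 98.6989
SG_post = 1 + 98.6989/1000

1.0987


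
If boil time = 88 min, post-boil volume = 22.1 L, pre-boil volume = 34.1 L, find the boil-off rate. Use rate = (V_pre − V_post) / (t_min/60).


rate = (34.1 − 22.1) / (88/60)

8.1818 L/hr


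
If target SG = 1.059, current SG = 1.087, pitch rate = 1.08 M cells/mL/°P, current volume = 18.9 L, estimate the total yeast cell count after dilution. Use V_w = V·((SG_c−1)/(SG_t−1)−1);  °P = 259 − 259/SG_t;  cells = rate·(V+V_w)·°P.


V_w = 18.9·((1.087−1)/(1.059−1)−1) = 8.9695
V_final = 18.9 + 8.9695 = 27.8695
°P = 259 − 259/1.059 = 14.4297
cells = 1.08·27.8695·14.4297

434.3188 billion cells


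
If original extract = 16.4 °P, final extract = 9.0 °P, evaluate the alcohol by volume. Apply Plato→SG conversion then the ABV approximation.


SG = 259/(259 − P);  ABV = (OG − FG)·131.25
OG = 259/(259 − 16.4) = 1.0676
FG = 259/(259 − 9.0) = 1.0360
ABV = (1.0676 − 1.0360)·131.25

4.1476 % ABV


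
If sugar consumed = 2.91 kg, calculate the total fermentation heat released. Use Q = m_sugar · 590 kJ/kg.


Q = 2.91 · 590

1716.9000 kJ


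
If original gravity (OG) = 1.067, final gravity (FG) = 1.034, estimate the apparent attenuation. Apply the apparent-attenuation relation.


AA = (OG − FG)/(OG − 1) · 100
AA = (1.067 − 1.034)/(1.067 − 1) · 100

49.2537 %


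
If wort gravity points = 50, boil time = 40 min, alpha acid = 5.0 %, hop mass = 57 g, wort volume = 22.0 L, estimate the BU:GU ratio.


U = 1.65·0.000125^(GP/1000)·(1−e^(−0.04t))/4.15;  IBU = (α/100)·m·U·1000/V;  BU:GU = IBU/GP
U = 1.65·0.000125^(50/1000)·(1−e^(−0.04·40))/4.15 = 0.2025
IBU = (5.0/100)·57·0.2025·1000/22.0 = 26.2279
BU:GU = 26.2279/50

0.5246


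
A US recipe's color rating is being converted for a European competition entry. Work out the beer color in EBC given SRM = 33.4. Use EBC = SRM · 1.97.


EBC = 33.4 · 1.97

65.7980 EBC


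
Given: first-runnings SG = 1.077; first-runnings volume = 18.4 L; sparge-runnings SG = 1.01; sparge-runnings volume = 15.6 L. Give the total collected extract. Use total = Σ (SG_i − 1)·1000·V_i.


first = (1.077 − 1)·1000·18.4 = 1416.8000
sparge = (1.01 − 1)·1000·15.6 = 156.0000
total = 1416.8000 + 156.0000

1572.8000 gravity·L


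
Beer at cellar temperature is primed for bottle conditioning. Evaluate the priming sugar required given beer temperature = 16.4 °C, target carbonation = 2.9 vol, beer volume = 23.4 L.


residual = 14.695·(0.01821 + 0.09011·e^(−0.04·T));  sugar = (target − residual)·4.0·V
residual = 14.695·(0.01821 + 0.09011·e^(−0.04·16.4)) = 0.9547
sugar = (2.9 − 0.9547)·4.0·23.4

182.0767 g


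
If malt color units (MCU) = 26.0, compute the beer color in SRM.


SRM = 1.4922 · MCU^0.6859
SRM = 1.4922 · 26.0^0.6859

13.9430 SRM


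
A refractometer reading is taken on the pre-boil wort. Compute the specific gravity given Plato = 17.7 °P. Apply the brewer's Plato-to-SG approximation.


SG = 259/(259 − P)
SG = 259/(259 − 17.7)

1.0734


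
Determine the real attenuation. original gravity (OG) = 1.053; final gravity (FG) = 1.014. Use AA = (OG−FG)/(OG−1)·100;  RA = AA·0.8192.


AA = (1.053 − 1.014)/(1.053 − 1)·100 = 73.5849
RA = 73.5849·0.8192

60.2808 %


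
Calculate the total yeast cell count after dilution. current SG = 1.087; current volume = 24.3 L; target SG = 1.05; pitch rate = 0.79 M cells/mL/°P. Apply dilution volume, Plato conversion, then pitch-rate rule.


V_w = V·((SG_c−1)/(SG_t−1)−1);  °P = 259 − 259/SG_t;  cells = rate·(V+V_w)·°P
V_w = 24.3·((1.087−1)/(1.05−1)−1) = 17.9820
V_final = 24.3 + 17.9820 = 42.2820
°P = 259 − 259/1.05 = 12.3333
cells = 0.79·42.2820·12.3333

411.9676 billion cells


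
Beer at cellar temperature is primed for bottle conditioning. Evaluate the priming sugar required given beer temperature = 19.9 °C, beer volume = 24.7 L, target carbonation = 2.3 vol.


residual = 14.695·(0.01821 + 0.09011·e^(−0.04·T));  sugar = (target − residual)·4.0·V
residual = 14.695·(0.01821 + 0.09011·e^(−0.04·19.9)) = 0.8650
sugar = (2.3 − 0.8650)·4.0·24.7

141.7813 g


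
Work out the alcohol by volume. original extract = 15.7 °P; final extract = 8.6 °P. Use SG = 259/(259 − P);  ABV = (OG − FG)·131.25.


OG = 259/(259 − 15.7) = 1.0645
FG = 259/(259 − 8.6) = 1.0343
ABV = (1.0645 − 1.0343)·131.25

3.9617 % ABV


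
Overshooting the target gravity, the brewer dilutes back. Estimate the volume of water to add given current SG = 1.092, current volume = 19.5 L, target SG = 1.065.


V_water = V·((SG_curr − 1)/(SG_target − 1) − 1)
V_water = 19.5·((1.092 − 1)/(1.065 − 1) − 1)

8.1000 L


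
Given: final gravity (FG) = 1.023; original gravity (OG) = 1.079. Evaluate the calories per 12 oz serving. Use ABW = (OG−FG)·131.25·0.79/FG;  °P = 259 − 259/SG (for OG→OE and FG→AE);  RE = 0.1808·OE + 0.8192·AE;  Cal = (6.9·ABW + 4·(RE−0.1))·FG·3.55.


ABW = (1.079 − 1.023)·131.25·0.79/1.023 = 5.6760
OE = 259 − 259/1.079 = 18.9629 °P
AE = 259 − 259/1.023 = 5.8231 °P
RE = 0.1808·18.9629 + 0.8192·5.8231 = 8.1988 °P
Cal = (6.9·5.6760 + 4·(8.1988−0.1))·1.023·3.55

259.8776 kcal


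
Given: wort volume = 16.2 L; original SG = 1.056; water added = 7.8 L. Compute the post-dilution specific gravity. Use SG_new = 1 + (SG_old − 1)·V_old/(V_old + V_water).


pts = (1.056 − 1)·1000·16.2/(16.2 + 7.8) = 37.8000
SG_new = 1 + 37.8000/1000

1.0378


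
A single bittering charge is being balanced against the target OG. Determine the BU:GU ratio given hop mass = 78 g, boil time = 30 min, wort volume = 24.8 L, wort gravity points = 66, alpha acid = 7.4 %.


U = 1.65·0.000125^(GP/1000)·(1−e^(−0.04t))/4.15;  IBU = (α/100)·m·U·1000/V;  BU:GU = IBU/GP
U = 1.65·0.000125^(66/1000)·(1−e^(−0.04·30))/4.15 = 0.1535
IBU = (7.4/100)·78·0.1535·1000/24.8 = 35.7325
BU:GU = 35.7325/66

0.5414
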